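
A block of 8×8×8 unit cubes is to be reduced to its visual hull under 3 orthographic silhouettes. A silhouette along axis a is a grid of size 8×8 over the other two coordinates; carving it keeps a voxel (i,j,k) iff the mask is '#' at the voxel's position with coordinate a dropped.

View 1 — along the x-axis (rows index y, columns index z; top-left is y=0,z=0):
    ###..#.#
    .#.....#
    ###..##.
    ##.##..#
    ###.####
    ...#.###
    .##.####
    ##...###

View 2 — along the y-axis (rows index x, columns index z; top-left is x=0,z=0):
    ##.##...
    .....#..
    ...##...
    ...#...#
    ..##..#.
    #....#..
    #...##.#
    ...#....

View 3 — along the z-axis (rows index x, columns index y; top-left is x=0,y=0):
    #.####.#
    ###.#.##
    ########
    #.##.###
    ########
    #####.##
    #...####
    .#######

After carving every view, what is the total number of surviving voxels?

full grid |V| = 512
V1 x: intersect with YZ mask (39 set) -- 312 left
V2 y: intersect with XZ mask (19 set) -- 82 left
V3 z: intersect with XY mask (53 set) -- 69 left

69 voxels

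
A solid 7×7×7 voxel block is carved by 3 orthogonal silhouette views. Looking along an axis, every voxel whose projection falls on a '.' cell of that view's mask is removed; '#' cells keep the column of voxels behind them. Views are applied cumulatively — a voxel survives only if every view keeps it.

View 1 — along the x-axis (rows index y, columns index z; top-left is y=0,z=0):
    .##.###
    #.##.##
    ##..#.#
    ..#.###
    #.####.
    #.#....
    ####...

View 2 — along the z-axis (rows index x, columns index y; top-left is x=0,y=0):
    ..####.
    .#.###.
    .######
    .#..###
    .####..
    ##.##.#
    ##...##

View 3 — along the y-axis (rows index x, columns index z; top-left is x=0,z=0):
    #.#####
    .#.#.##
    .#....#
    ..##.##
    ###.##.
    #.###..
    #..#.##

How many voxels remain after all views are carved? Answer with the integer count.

full grid |V| = 343
carve view 1 (along x, YZ-mask fill 29/49): 203 voxels remain
carve view 2 (along z, XY-mask fill 31/49): 128 voxels remain
carve view 3 (along y, XZ-mask fill 29/49): 72 voxels remain

voxel count = 72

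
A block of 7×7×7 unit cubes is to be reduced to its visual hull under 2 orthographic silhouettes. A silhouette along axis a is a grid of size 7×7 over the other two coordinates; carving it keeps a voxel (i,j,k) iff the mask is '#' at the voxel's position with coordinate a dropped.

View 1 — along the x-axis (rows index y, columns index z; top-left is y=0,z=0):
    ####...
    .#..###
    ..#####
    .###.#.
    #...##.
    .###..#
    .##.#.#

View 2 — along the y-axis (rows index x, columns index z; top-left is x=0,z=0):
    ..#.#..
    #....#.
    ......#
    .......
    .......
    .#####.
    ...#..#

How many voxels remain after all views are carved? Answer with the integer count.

voxel count = 49

full grid |V| = 343
carve view 1 (along x, YZ-mask fill 28/49): 196 voxels remain
carve view 2 (along y, XZ-mask fill 12/49): 49 voxels remain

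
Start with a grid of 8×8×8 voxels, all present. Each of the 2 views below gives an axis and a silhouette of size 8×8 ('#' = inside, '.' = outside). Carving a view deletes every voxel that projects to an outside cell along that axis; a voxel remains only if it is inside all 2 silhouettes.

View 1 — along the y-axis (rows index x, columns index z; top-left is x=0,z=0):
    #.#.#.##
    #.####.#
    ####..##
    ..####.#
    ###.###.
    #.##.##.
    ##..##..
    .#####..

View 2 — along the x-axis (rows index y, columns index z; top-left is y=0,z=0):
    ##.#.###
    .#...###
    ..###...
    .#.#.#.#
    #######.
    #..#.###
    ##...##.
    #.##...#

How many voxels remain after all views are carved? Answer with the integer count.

remaining voxels: 189

full grid |V| = 512
step 1: project along y, AND mask (42/64) → |grid| = 336
step 2: project along x, AND mask (37/64) → |grid| = 189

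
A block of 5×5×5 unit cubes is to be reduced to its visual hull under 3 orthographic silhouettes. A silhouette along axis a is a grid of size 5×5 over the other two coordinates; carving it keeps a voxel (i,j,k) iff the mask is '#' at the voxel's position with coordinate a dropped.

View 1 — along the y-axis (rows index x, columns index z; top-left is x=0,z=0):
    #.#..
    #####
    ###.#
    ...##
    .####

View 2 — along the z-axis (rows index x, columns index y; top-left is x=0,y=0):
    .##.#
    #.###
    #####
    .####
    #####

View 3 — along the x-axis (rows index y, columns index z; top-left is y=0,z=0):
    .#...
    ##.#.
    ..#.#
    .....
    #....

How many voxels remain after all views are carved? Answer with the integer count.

initial block: 5^3 = 125
carve view 1 (along y, XZ-mask fill 17/25): 85 voxels remain
carve view 2 (along z, XY-mask fill 21/25): 74 voxels remain
carve view 3 (along x, YZ-mask fill 7/25): 20 voxels remain

|visual hull| = 20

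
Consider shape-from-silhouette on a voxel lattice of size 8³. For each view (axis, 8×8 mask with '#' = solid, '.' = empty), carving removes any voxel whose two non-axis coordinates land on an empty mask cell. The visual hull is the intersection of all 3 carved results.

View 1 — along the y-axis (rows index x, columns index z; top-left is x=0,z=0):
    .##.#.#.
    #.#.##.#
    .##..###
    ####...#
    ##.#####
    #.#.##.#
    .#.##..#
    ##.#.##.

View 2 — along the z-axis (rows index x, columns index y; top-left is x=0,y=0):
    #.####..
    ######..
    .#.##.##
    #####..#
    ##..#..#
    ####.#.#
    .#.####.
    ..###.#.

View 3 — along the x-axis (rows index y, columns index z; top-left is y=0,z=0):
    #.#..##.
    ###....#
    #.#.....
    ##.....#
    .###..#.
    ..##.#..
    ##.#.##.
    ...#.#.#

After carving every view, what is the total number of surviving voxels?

start: 8×8×8 = 512 voxels
carve view 1 (along y, XZ-mask fill 40/64): 320 voxels remain
carve view 2 (along z, XY-mask fill 41/64): 203 voxels remain
carve view 3 (along x, YZ-mask fill 28/64): 96 voxels remain

|visual hull| = 96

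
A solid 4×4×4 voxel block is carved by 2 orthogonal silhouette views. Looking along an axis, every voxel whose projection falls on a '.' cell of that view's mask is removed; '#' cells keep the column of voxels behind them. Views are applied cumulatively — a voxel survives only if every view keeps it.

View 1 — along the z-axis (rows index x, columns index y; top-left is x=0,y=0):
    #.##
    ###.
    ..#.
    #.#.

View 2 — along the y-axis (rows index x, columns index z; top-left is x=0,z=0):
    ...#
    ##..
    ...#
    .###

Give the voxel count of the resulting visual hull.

initial block: 4^3 = 64
V1 z: intersect with XY mask (9 set) -- 36 left
V2 y: intersect with XZ mask (7 set) -- 16 left

remaining voxels: 16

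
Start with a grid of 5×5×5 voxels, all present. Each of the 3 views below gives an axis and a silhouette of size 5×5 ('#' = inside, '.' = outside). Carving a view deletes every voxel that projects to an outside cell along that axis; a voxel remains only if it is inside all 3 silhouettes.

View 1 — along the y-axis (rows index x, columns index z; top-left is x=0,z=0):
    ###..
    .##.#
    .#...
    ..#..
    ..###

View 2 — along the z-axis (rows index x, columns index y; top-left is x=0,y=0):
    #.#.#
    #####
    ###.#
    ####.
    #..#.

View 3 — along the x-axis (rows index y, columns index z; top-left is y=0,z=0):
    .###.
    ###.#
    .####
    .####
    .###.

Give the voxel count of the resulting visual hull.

full grid |V| = 125
after view 1 [y-axis, 11 of 25 cells solid] → remaining = 55
after view 2 [z-axis, 18 of 25 cells solid] → remaining = 38
after view 3 [x-axis, 18 of 25 cells solid] → remaining = 32

32 voxels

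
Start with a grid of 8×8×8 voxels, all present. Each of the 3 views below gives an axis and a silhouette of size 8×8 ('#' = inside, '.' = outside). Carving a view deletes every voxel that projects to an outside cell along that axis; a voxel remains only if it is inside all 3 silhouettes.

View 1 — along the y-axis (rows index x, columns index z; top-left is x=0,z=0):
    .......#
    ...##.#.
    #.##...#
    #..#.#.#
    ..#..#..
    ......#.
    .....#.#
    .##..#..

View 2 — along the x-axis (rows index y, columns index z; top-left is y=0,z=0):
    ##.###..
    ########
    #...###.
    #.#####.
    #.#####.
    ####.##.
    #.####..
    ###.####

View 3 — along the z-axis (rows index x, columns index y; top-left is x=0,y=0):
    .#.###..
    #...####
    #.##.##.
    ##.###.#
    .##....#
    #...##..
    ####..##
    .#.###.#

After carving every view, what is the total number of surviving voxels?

71 voxels

initial block: 8^3 = 512
  1. axis=1 (XZ plane), |mask|=20  ⇒  voxels=160
  2. axis=0 (YZ plane), |mask|=47  ⇒  voxels=115
  3. axis=2 (XY plane), |mask|=37  ⇒  voxels=71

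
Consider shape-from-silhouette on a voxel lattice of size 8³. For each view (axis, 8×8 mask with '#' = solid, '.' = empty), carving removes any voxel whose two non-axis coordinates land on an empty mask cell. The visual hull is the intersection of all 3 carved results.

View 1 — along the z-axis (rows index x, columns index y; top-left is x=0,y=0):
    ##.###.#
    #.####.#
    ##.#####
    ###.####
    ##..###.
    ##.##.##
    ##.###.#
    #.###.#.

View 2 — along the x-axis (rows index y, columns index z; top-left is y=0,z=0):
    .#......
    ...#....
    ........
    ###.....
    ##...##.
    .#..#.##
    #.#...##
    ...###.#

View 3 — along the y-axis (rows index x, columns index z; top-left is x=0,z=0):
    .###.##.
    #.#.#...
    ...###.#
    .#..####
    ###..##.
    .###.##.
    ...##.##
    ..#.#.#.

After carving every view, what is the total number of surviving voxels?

initial block: 8^3 = 512
[1] z-view keeps 48 columns → grid now 384
[2] x-view keeps 21 columns → grid now 132
[3] y-view keeps 34 columns → grid now 71

remaining voxels: 71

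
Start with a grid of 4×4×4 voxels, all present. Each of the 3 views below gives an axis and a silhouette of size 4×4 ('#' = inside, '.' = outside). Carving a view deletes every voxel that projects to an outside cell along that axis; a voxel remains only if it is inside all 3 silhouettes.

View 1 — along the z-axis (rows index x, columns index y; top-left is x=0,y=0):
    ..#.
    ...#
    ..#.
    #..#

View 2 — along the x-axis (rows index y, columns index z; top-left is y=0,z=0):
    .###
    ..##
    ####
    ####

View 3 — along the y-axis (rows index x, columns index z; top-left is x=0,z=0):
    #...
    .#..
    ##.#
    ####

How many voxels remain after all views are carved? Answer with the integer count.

initial block: 4^3 = 64
V1 z: intersect with XY mask (5 set) -- 20 left
V2 x: intersect with YZ mask (13 set) -- 19 left
V3 y: intersect with XZ mask (9 set) -- 12 left

|visual hull| = 12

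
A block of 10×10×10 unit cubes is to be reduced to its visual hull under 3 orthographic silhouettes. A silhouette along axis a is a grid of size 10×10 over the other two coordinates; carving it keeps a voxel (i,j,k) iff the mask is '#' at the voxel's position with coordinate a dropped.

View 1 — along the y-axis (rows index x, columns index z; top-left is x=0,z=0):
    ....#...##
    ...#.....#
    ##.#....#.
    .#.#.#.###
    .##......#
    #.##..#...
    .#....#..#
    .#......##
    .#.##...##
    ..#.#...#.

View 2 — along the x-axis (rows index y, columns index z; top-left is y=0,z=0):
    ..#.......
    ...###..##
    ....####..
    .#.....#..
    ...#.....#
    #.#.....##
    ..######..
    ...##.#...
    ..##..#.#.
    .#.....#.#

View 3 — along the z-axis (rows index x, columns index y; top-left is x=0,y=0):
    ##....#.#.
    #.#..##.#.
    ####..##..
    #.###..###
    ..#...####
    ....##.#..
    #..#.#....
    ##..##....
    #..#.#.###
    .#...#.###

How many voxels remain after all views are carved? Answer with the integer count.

57 voxels

full grid |V| = 1000
[1] y-view keeps 36 columns → grid now 360
[2] x-view keeps 34 columns → grid now 124
[3] z-view keeps 48 columns → grid now 57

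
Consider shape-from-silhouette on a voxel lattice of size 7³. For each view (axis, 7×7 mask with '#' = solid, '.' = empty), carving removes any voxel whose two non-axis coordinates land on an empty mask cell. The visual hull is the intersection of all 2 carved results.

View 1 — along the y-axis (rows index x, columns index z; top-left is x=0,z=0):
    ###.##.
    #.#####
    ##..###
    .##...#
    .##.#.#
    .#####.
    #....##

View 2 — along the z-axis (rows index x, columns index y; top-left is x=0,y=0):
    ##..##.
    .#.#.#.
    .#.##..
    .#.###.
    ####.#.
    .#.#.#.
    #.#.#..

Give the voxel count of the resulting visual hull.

initial block: 7^3 = 343
  1. axis=1 (XZ plane), |mask|=31  ⇒  voxels=217
  2. axis=2 (XY plane), |mask|=25  ⇒  voxels=109

|visual hull| = 109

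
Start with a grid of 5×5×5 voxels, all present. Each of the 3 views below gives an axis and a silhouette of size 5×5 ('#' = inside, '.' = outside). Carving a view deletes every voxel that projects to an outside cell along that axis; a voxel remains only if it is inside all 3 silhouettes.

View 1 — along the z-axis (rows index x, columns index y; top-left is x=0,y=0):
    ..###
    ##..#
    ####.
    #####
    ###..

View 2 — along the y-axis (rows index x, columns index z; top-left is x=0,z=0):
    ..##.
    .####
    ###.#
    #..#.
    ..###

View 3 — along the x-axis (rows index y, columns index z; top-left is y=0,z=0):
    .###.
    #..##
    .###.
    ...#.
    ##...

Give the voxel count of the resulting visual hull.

before carving: 125 voxels (5×5×5)
after view 1 [z-axis, 18 of 25 cells solid] → remaining = 90
after view 2 [y-axis, 15 of 25 cells solid] → remaining = 53
after view 3 [x-axis, 12 of 25 cells solid] → remaining = 27

remaining voxels: 27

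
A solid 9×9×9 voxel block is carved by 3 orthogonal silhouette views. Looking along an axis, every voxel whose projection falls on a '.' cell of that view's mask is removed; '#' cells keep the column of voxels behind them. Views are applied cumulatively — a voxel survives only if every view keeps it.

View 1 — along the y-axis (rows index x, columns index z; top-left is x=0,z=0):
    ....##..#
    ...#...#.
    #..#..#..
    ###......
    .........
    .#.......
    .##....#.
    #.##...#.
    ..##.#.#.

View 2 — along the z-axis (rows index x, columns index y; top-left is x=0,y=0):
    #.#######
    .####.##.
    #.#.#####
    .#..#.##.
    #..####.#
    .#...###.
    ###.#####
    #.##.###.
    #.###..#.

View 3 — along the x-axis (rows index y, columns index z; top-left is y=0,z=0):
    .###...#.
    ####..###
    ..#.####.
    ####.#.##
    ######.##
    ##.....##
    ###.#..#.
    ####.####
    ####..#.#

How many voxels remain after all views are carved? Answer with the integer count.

start: 9×9×9 = 729 voxels
[1] y-view keeps 23 columns → grid now 207
[2] z-view keeps 54 columns → grid now 141
[3] x-view keeps 54 columns → grid now 107

107 voxels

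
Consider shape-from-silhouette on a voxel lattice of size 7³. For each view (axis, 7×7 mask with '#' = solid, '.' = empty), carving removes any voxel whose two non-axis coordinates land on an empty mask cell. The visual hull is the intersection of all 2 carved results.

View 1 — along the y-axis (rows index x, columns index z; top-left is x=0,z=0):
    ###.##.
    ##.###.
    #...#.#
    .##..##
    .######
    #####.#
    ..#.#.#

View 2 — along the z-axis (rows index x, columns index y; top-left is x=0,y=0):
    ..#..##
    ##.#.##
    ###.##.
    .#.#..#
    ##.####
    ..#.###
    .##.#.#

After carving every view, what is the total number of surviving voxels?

full grid |V| = 343
carve view 1 (along y, XZ-mask fill 32/49): 224 voxels remain
carve view 2 (along z, XY-mask fill 30/49): 139 voxels remain

139 voxels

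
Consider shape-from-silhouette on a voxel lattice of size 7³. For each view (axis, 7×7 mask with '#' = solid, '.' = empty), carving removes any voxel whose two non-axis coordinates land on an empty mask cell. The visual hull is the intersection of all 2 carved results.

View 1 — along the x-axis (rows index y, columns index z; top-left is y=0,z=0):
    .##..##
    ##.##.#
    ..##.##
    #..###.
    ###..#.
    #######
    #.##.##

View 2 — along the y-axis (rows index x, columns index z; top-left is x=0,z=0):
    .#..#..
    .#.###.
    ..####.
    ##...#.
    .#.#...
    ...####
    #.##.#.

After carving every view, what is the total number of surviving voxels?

initial block: 7^3 = 343
after view 1 [x-axis, 33 of 49 cells solid] → remaining = 231
after view 2 [y-axis, 23 of 49 cells solid] → remaining = 108

108 voxels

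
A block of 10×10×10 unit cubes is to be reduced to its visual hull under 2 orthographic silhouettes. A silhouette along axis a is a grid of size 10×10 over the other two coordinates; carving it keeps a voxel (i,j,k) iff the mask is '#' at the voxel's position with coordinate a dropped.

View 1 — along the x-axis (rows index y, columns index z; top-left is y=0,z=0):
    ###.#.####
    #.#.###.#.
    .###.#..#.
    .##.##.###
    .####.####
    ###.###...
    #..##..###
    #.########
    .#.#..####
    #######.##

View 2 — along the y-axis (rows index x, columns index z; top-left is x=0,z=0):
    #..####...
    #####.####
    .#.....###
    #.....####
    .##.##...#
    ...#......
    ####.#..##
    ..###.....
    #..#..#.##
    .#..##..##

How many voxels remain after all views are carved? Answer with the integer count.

before carving: 1000 voxels (10×10×10)
step 1: project along x, AND mask (70/100) → |grid| = 700
step 2: project along y, AND mask (49/100) → |grid| = 346

remaining voxels: 346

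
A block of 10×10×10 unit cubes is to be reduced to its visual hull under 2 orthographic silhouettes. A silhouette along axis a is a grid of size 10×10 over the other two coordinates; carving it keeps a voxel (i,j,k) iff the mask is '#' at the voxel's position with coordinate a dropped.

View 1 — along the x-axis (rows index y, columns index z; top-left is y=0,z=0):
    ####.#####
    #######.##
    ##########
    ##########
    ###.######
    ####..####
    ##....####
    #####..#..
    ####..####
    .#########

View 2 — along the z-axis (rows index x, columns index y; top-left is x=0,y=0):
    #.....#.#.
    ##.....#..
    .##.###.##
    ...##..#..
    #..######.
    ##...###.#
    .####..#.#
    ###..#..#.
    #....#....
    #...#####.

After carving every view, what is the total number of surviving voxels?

remaining voxels: 394

initial block: 10^3 = 1000
step 1: project along x, AND mask (84/100) → |grid| = 840
step 2: project along z, AND mask (48/100) → |grid| = 394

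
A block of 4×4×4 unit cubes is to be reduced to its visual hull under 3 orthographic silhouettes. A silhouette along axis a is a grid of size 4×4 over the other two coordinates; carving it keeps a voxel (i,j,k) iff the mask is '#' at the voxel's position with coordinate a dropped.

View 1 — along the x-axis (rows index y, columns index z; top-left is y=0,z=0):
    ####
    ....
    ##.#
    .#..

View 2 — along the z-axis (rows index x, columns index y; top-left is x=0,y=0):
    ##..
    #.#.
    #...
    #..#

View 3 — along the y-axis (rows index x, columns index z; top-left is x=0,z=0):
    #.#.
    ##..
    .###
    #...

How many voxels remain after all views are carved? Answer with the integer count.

initial block: 4^3 = 64
carve view 1 (along x, YZ-mask fill 8/16): 32 voxels remain
carve view 2 (along z, XY-mask fill 7/16): 20 voxels remain
carve view 3 (along y, XZ-mask fill 8/16): 10 voxels remain

remaining voxels: 10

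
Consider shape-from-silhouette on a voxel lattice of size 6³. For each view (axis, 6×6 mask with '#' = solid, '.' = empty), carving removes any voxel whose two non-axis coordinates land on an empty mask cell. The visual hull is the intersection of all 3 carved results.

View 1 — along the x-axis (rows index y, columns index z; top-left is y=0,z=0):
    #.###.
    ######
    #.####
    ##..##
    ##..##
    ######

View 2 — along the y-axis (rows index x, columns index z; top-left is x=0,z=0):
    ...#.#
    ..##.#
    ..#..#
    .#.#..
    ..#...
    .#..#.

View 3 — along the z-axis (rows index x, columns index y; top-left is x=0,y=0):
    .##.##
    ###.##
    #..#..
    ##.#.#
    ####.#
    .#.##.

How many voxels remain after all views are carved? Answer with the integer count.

voxel count = 37

start: 6×6×6 = 216 voxels
  1. axis=0 (YZ plane), |mask|=29  ⇒  voxels=174
  2. axis=1 (XZ plane), |mask|=12  ⇒  voxels=53
  3. axis=2 (XY plane), |mask|=23  ⇒  voxels=37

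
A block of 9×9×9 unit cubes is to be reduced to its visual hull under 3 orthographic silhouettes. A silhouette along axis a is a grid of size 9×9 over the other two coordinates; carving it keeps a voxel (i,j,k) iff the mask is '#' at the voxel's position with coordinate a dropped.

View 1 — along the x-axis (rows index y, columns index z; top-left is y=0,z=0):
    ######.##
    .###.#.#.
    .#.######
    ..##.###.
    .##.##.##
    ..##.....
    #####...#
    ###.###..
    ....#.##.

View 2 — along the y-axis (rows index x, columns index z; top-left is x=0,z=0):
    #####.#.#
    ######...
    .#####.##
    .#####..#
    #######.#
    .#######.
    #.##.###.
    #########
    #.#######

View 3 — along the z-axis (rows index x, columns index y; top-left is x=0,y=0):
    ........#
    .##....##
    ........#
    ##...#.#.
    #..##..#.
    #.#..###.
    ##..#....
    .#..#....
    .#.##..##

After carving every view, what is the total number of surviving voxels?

124 voxels

before carving: 729 voxels (9×9×9)
carve view 1 (along x, YZ-mask fill 48/81): 432 voxels remain
carve view 2 (along y, XZ-mask fill 64/81): 351 voxels remain
carve view 3 (along z, XY-mask fill 29/81): 124 voxels remain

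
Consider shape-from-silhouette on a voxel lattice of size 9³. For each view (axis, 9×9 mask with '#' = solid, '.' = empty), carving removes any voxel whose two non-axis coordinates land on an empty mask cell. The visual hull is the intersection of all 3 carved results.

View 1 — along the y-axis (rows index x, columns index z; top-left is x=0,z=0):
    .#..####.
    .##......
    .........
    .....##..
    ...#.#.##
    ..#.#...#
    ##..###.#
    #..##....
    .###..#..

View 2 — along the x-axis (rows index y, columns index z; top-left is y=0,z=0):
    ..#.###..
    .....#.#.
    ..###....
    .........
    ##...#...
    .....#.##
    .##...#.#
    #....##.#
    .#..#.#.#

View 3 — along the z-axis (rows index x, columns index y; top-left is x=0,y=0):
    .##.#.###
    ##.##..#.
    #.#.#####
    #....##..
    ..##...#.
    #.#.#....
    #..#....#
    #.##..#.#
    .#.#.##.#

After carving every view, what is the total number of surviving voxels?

start: 9×9×9 = 729 voxels
  1. axis=1 (XZ plane), |mask|=29  ⇒  voxels=261
  2. axis=0 (YZ plane), |mask|=27  ⇒  voxels=92
  3. axis=2 (XY plane), |mask|=40  ⇒  voxels=41

|visual hull| = 41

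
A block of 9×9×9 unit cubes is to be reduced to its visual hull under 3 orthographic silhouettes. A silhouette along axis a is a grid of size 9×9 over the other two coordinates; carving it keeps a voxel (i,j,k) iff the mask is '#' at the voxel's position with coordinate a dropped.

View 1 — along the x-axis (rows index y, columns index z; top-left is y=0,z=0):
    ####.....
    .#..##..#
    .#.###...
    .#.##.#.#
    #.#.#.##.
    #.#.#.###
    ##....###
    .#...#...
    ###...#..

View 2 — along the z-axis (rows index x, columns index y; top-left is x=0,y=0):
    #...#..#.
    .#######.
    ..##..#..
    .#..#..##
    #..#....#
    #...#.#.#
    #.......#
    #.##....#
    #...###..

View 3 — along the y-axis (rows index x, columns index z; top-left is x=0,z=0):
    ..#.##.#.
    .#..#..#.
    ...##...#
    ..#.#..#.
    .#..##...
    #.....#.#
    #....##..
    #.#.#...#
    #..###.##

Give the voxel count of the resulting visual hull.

|visual hull| = 63

full grid |V| = 729
V1 x: intersect with YZ mask (39 set) -- 351 left
V2 z: intersect with XY mask (34 set) -- 147 left
V3 y: intersect with XZ mask (32 set) -- 63 left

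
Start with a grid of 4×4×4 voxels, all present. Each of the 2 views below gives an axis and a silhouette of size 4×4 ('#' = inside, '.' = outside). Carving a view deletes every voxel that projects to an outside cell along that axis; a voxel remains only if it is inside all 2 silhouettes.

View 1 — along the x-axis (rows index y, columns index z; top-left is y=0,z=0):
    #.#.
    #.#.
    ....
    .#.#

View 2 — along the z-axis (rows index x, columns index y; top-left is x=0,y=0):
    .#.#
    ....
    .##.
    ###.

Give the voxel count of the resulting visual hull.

start: 4×4×4 = 64 voxels
V1 x: intersect with YZ mask (6 set) -- 24 left
V2 z: intersect with XY mask (7 set) -- 10 left

remaining voxels: 10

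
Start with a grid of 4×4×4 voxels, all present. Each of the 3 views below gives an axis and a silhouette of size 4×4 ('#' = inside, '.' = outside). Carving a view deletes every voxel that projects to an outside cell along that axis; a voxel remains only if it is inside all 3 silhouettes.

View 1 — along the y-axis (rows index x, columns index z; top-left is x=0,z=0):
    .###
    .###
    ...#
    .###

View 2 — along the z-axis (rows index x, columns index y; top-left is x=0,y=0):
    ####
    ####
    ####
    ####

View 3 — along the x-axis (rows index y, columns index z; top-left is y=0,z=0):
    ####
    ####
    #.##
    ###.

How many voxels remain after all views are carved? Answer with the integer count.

full grid |V| = 64
[1] y-view keeps 10 columns → grid now 40
[2] z-view keeps 16 columns → grid now 40
[3] x-view keeps 14 columns → grid now 33

voxel count = 33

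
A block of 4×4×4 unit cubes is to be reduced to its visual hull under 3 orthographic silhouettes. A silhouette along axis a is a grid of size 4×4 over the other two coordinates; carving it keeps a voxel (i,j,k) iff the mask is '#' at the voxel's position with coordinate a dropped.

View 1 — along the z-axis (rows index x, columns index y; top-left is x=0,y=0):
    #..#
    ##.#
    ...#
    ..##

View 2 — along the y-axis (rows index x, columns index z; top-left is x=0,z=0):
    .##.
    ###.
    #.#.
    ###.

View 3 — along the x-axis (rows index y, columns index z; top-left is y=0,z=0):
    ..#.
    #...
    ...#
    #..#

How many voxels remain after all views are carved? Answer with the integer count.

remaining voxels: 6

initial block: 4^3 = 64
step 1: project along z, AND mask (8/16) → |grid| = 32
step 2: project along y, AND mask (10/16) → |grid| = 21
step 3: project along x, AND mask (5/16) → |grid| = 6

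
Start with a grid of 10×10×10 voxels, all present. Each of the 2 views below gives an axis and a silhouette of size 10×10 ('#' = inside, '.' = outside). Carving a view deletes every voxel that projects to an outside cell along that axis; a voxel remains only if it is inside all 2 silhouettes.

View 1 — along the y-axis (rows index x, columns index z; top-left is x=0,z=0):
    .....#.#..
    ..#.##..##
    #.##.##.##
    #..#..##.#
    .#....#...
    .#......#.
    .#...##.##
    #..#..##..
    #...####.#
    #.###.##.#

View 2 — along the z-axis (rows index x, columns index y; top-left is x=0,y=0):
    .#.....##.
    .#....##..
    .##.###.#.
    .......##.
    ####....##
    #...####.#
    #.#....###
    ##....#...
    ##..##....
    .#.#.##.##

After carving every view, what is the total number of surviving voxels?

200 voxels

start: 10×10×10 = 1000 voxels
V1 y: intersect with XZ mask (45 set) -- 450 left
V2 z: intersect with XY mask (44 set) -- 200 left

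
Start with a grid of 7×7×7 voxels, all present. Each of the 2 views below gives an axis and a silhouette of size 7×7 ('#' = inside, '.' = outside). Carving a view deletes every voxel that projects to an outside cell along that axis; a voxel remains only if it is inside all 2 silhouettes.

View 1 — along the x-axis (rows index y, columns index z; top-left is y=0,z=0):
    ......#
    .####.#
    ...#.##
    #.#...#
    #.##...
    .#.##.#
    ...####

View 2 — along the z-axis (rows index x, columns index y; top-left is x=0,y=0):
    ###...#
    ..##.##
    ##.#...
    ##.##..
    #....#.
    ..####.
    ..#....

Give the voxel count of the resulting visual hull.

69 voxels

before carving: 343 voxels (7×7×7)
[1] x-view keeps 23 columns → grid now 161
[2] z-view keeps 22 columns → grid now 69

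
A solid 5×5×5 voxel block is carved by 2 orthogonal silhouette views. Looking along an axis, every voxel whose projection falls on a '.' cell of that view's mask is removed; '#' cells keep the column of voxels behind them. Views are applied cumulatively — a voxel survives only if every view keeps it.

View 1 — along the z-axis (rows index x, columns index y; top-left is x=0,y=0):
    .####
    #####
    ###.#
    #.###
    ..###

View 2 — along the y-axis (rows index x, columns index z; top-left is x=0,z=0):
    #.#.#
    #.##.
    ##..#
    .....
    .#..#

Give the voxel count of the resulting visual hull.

full grid |V| = 125
[1] z-view keeps 20 columns → grid now 100
[2] y-view keeps 11 columns → grid now 45

voxel count = 45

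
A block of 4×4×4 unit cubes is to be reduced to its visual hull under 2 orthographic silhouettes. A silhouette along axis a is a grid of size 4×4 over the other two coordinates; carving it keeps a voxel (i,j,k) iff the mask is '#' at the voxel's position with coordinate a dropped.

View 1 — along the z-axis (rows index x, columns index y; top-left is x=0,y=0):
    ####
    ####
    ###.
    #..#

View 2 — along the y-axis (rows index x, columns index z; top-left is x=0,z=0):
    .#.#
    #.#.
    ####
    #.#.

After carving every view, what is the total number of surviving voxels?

start: 4×4×4 = 64 voxels
V1 z: intersect with XY mask (13 set) -- 52 left
V2 y: intersect with XZ mask (10 set) -- 32 left

remaining voxels: 32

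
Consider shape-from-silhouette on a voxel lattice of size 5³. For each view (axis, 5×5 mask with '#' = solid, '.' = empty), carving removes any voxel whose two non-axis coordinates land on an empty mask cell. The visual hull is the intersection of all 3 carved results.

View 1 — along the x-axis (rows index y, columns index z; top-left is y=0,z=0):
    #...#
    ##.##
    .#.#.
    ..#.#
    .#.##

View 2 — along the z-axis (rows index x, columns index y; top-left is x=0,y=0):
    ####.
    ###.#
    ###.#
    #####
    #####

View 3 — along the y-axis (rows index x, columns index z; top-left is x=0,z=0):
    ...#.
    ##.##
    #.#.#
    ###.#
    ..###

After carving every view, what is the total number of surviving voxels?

36 voxels

before carving: 125 voxels (5×5×5)
  1. axis=0 (YZ plane), |mask|=13  ⇒  voxels=65
  2. axis=2 (XY plane), |mask|=22  ⇒  voxels=58
  3. axis=1 (XZ plane), |mask|=15  ⇒  voxels=36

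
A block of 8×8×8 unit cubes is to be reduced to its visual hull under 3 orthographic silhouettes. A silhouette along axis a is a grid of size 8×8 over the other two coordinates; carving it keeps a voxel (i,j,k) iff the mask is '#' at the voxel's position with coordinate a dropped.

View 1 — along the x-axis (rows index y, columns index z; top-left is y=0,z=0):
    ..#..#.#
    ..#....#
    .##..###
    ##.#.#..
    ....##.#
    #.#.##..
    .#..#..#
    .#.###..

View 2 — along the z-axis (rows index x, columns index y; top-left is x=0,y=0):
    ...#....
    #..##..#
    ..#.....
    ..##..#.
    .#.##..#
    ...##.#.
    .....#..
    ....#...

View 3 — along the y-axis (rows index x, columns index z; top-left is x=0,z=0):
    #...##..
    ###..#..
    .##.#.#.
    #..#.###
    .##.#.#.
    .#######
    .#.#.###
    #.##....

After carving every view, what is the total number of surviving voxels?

voxel count = 35

full grid |V| = 512
V1 x: intersect with YZ mask (28 set) -- 224 left
V2 z: intersect with XY mask (18 set) -- 65 left
V3 y: intersect with XZ mask (35 set) -- 35 left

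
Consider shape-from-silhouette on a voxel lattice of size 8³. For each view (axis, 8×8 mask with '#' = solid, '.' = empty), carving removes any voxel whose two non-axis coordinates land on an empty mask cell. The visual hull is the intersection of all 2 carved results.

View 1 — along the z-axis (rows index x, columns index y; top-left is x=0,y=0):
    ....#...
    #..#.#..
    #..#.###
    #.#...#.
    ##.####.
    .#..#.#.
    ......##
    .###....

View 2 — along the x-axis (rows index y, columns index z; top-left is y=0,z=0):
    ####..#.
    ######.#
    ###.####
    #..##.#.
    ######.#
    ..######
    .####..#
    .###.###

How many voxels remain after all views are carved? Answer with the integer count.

before carving: 512 voxels (8×8×8)
carve view 1 (along z, XY-mask fill 26/64): 208 voxels remain
carve view 2 (along x, YZ-mask fill 47/64): 147 voxels remain

remaining voxels: 147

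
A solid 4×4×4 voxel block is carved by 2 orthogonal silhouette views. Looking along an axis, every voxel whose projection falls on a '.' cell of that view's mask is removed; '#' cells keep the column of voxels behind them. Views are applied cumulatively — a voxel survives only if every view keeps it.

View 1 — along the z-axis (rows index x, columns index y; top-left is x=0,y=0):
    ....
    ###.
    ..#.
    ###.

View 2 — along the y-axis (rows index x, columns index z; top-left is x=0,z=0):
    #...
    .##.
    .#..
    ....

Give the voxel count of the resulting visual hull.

full grid |V| = 64
carve view 1 (along z, XY-mask fill 7/16): 28 voxels remain
carve view 2 (along y, XZ-mask fill 4/16): 7 voxels remain

remaining voxels: 7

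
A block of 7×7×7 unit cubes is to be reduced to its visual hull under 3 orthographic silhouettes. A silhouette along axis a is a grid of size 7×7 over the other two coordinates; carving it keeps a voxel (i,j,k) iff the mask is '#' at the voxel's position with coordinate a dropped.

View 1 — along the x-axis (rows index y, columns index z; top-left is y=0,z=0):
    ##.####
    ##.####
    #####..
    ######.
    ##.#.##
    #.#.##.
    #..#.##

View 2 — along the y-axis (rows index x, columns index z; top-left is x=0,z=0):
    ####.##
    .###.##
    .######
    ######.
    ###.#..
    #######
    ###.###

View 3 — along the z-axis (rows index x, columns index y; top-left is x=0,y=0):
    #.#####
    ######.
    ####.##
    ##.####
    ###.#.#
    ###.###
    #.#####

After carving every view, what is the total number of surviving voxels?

initial block: 7^3 = 343
after view 1 [x-axis, 36 of 49 cells solid] → remaining = 252
after view 2 [y-axis, 40 of 49 cells solid] → remaining = 202
after view 3 [z-axis, 41 of 49 cells solid] → remaining = 167

167 voxels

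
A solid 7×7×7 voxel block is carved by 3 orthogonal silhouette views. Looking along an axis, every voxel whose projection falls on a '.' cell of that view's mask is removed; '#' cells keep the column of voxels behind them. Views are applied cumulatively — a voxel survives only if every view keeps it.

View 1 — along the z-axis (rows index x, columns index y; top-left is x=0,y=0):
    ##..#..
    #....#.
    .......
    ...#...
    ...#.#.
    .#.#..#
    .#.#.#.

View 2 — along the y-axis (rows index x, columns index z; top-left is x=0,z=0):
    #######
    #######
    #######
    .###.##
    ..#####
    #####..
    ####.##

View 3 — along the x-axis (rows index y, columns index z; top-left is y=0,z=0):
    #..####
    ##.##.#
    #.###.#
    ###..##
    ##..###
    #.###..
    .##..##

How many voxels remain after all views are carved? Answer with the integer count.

voxel count = 55

start: 7×7×7 = 343 voxels
after view 1 [z-axis, 14 of 49 cells solid] → remaining = 98
after view 2 [y-axis, 42 of 49 cells solid] → remaining = 83
after view 3 [x-axis, 33 of 49 cells solid] → remaining = 55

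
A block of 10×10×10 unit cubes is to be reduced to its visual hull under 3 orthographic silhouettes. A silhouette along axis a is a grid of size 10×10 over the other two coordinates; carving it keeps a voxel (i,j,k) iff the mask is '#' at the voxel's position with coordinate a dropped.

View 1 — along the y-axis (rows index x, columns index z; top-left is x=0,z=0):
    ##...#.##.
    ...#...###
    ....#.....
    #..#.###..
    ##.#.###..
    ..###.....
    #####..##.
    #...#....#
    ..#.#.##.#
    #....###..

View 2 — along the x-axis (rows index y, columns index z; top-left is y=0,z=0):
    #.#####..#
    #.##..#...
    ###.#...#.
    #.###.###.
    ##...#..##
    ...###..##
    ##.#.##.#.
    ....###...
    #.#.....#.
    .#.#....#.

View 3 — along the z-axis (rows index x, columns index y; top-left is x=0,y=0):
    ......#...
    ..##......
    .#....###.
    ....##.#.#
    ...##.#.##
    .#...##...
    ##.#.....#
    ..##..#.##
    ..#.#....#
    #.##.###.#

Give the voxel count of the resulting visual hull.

voxel count = 74

before carving: 1000 voxels (10×10×10)
  1. axis=1 (XZ plane), |mask|=43  ⇒  voxels=430
  2. axis=0 (YZ plane), |mask|=48  ⇒  voxels=201
  3. axis=2 (XY plane), |mask|=38  ⇒  voxels=74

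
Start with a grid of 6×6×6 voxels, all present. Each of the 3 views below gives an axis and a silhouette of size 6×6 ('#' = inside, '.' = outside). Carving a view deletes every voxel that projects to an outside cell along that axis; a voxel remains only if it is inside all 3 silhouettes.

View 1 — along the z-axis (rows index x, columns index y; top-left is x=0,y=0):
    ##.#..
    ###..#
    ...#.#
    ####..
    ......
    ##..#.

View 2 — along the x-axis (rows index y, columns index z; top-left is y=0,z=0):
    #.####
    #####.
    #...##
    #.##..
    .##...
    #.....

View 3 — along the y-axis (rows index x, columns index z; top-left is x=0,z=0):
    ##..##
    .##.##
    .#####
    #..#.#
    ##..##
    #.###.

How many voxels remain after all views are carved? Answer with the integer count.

full grid |V| = 216
after view 1 [z-axis, 16 of 36 cells solid] → remaining = 96
after view 2 [x-axis, 19 of 36 cells solid] → remaining = 59
after view 3 [y-axis, 24 of 36 cells solid] → remaining = 35

35 voxels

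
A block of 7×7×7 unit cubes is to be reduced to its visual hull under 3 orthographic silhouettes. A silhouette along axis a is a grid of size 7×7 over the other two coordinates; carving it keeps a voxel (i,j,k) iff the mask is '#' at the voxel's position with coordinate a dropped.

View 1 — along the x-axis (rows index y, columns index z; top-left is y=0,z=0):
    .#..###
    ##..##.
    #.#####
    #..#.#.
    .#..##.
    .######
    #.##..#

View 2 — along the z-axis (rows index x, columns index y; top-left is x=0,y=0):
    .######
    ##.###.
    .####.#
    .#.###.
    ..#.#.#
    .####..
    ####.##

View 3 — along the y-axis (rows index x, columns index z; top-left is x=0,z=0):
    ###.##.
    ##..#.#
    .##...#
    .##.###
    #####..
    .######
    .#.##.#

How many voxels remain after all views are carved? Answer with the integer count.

|visual hull| = 86

before carving: 343 voxels (7×7×7)
step 1: project along x, AND mask (30/49) → |grid| = 210
step 2: project along z, AND mask (33/49) → |grid| = 138
step 3: project along y, AND mask (32/49) → |grid| = 86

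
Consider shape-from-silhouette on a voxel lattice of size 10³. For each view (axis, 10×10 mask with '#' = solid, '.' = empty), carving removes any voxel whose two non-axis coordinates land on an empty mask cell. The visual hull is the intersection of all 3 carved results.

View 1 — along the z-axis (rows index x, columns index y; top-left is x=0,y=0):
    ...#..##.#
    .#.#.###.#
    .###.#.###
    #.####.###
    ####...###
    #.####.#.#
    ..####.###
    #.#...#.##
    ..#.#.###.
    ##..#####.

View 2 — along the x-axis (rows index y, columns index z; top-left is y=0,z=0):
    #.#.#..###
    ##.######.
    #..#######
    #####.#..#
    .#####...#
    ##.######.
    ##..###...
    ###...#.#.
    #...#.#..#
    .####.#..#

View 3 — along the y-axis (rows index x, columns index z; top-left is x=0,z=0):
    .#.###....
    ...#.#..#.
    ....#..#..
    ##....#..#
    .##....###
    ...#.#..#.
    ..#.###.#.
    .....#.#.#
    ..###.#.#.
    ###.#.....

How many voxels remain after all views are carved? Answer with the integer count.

before carving: 1000 voxels (10×10×10)
step 1: project along z, AND mask (63/100) → |grid| = 630
step 2: project along x, AND mask (63/100) → |grid| = 391
step 3: project along y, AND mask (38/100) → |grid| = 148

|visual hull| = 148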